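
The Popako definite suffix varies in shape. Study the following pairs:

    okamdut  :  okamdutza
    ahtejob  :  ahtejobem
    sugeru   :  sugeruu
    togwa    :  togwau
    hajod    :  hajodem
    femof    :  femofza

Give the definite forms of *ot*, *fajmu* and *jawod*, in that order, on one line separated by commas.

otza, fajmuu, jawodem

The suffix is conditioned by the final sound: -za when the stem ends in a voiceless consonant (*okamdut*, *femof*); -em when the stem ends in a voiced consonant (*ahtejob*, *hajod*); -u when the stem ends in a vowel (*sugeru*, *togwa*).
*ot* — final sound /t/ (a voiceless consonant) → -za → *otza*.
Since the final sound of *fajmu* is /u/ (a vowel), it takes -u, giving *fajmuu*.
Since the final sound of *jawod* is /d/ (a voiced consonant), it takes -em, giving *jawodem*.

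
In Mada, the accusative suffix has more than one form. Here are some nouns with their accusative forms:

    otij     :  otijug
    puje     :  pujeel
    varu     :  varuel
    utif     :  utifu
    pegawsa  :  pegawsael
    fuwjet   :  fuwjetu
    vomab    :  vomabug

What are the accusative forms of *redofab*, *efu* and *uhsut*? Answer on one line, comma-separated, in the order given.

redofabug, efuel, uhsutu

The pattern is voicing of the final sound: -u when the stem ends in a voiceless consonant (*utif*, *fuwjet*); -ug when the stem ends in a voiced consonant (*otij*, *vomab*); -el when the stem ends in a vowel (*puje*, *varu*, *pegawsa*).
Since the final sound of *redofab* is /b/ (a voiced consonant), it takes -ug, giving *redofabug*.
Since the final sound of *efu* is /u/ (a vowel), it takes -el, giving *efuel*.
The final sound of *uhsut* is /t/, which is a voiceless consonant, so the suffix is -u, giving *uhsutu*.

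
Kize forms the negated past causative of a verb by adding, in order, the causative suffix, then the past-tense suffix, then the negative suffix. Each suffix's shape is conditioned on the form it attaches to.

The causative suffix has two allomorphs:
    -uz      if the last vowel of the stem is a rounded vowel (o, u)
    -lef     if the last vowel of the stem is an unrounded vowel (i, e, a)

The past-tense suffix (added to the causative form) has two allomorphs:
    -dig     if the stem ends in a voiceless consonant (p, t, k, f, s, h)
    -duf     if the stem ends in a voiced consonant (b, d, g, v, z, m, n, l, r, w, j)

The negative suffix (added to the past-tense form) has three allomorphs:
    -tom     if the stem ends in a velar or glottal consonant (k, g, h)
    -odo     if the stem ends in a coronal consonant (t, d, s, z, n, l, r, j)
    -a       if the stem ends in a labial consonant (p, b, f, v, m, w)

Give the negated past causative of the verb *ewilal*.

The last vowel of *ewilal* is /a/, which is an unrounded vowel, so the causative suffix is -lef, giving *ewilallef*.
Since the final consonant of the causative form *ewilallef* is /f/ (voiceless), it takes -dig, giving *ewilallefdig*.
Since the final consonant of the past-tense form *ewilallefdig* is /g/ (velar/glottal), it takes -tom, giving *ewilallefdigtom*.

ewilallefdigtom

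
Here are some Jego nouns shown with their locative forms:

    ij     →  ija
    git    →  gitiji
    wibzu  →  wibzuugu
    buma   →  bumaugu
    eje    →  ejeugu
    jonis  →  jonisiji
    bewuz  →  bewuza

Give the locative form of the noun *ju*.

juugu

The pattern is voicing of the final sound: -iji when the stem ends in a voiceless consonant (*git*, *jonis*); -a when the stem ends in a voiced consonant (*ij*, *bewuz*); -ugu when the stem ends in a vowel (*wibzu*, *buma*, *eje*).
Since the final sound of *ju* is /u/ (a vowel), it takes -ugu, giving *juugu*.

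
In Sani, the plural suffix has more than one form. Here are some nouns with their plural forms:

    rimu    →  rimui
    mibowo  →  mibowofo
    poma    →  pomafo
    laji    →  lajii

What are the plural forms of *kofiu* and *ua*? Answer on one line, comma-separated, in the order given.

kofiui, uafo

The pattern is height harmony: -i when the last vowel of the stem is a high vowel (*rimu*, *laji*); -fo when the last vowel of the stem is a non-high vowel (*mibowo*, *poma*).
*kofiu*: last vowel = /u/, a high vowel → -i → *kofiui*.
*ua* — last vowel /a/ (a non-high vowel) → -fo → *uafo*.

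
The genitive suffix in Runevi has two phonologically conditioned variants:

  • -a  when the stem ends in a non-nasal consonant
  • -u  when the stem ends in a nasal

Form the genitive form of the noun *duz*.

duza

Since the final consonant of *duz* is /z/ (non-nasal), it takes -a, giving *duza*.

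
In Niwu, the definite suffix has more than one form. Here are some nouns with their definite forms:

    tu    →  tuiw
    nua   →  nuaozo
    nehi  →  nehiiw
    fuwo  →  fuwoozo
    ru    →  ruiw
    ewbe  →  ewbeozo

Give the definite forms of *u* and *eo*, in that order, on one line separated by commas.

Looking at the last vowel of each stem: -iw when the last vowel of the stem is a high vowel (*tu*, *nehi*, *ru*); -ozo when the last vowel of the stem is a non-high vowel (*nua*, *fuwo*, *ewbe*).
*u* — last vowel /u/ (a high vowel) → -iw → *uiw*.
*eo* — last vowel /o/ (a non-high vowel) → -ozo → *eoozo*.

uiw, eoozo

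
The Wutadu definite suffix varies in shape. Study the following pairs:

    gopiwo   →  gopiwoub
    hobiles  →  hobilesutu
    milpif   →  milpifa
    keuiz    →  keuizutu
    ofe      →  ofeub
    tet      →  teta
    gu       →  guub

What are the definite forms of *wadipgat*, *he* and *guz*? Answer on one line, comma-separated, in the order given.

wadipgata, heub, guzutu

The suffix is conditioned by the final sound: -utu when the stem ends in a sibilant (*hobiles*, *keuiz*); -a when the stem ends in a non-sibilant consonant (*milpif*, *tet*); -ub when the stem ends in a vowel (*gopiwo*, *ofe*, *gu*).
The final sound of *wadipgat* is /t/, which is a non-sibilant consonant, so the suffix is -a, giving *wadipgata*.
*he* — final sound /e/ (a vowel) → -ub → *heub*.
The final sound of *guz* is /z/, which is a sibilant, so the suffix is -utu, giving *guzutu*.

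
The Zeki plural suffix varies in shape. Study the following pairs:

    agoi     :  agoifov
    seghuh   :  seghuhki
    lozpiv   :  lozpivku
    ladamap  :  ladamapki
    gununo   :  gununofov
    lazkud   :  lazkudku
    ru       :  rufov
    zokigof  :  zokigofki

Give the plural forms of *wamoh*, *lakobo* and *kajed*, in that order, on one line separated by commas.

wamohki, lakobofov, kajedku

The alternation tracks the final sound of the stem — -ki when the stem ends in a voiceless consonant (*seghuh*, *ladamap*, *zokigof*); -ku when the stem ends in a voiced consonant (*lozpiv*, *lazkud*); -fov when the stem ends in a vowel (*agoi*, *gununo*, *ru*).
The final sound of *wamoh* is /h/, which is a voiceless consonant, so the suffix is -ki, giving *wamohki*.
Since the final sound of *lakobo* is /o/ (a vowel), it takes -fov, giving *lakobofov*.
The final sound of *kajed* is /d/, which is a voiced consonant, so the suffix is -ku, giving *kajedku*.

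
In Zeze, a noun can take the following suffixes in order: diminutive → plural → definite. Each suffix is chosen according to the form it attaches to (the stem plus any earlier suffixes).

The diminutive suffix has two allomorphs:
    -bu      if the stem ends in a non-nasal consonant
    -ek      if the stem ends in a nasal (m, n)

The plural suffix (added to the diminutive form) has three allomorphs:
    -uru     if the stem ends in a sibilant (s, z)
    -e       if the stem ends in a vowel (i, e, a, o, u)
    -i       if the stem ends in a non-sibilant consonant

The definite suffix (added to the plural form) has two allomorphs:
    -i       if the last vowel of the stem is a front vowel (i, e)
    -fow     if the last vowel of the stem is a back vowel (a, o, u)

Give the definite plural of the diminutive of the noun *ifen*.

ifenekii

The final consonant of *ifen* is /n/, which is a nasal, so the diminutive suffix is -ek, giving *ifenek*.
The diminutive form *ifenek* — final sound /k/ (a non-sibilant consonant) → -i → *ifeneki*.
Since the last vowel of the plural form *ifeneki* is /i/ (a front vowel), it takes -i, giving *ifenekii*.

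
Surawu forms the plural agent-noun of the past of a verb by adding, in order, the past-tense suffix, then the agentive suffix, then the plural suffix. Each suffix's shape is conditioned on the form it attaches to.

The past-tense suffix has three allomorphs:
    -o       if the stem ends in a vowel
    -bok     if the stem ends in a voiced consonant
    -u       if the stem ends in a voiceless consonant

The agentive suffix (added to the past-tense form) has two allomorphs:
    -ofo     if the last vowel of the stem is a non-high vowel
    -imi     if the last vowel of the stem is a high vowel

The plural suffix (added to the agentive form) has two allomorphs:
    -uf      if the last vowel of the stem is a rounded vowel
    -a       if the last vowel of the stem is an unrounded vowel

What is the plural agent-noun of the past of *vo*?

vooofouf

Since the final sound of *vo* is /o/ (a vowel), it takes -o, giving *voo*.
The last vowel of the past-tense form *voo* is /o/, which is a non-high vowel, so the agentive suffix is -ofo, giving *vooofo*.
Since the last vowel of the agentive form *vooofo* is /o/ (a rounded vowel), it takes -uf, giving *vooofouf*.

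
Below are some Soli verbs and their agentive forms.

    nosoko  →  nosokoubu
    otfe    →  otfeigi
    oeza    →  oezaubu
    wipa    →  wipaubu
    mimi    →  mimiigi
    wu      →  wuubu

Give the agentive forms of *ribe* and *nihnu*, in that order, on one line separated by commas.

ribeigi, nihnuubu

The alternation tracks the last vowel of the stem — -igi when the last vowel of the stem is a front vowel (*otfe*, *mimi*); -ubu when the last vowel of the stem is a back vowel (*nosoko*, *oeza*, *wipa*, *wu*).
The last vowel of *ribe* is /e/, which is a front vowel, so the suffix is -igi, giving *ribeigi*.
The last vowel of *nihnu* is /u/, which is a back vowel, so the suffix is -ubu, giving *nihnuubu*.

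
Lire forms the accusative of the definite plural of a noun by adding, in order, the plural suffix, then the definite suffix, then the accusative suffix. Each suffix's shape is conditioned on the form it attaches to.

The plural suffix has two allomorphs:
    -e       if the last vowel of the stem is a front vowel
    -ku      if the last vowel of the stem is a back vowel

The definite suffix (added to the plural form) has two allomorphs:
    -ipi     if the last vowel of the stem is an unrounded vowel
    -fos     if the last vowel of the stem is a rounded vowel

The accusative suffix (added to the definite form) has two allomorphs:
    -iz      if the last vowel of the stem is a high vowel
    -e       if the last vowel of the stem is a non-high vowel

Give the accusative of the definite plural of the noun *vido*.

The last vowel of *vido* is /o/, which is a back vowel, so the plural suffix is -ku, giving *vidoku*.
The plural form *vidoku* — last vowel /u/ (a rounded vowel) → -fos → *vidokufos*.
The definite form *vidokufos*: last vowel = /o/, a non-high vowel → -e → *vidokufose*.

vidokufose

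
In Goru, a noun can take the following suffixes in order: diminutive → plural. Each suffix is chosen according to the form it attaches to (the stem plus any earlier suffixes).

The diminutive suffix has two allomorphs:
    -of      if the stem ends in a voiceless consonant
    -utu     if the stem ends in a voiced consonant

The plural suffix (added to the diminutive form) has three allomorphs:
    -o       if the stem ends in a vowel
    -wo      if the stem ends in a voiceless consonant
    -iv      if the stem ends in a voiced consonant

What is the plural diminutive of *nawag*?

*nawag* — final consonant /g/ (voiced) → -utu → *nawagutu*.
Since the final sound of the diminutive form *nawagutu* is /u/ (a vowel), it takes -o, giving *nawagutuo*.

nawagutuo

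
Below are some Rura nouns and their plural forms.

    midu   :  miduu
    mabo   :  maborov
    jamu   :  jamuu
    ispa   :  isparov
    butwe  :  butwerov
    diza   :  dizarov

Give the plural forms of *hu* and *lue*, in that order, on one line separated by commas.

huu, luerov

The alternation tracks the last vowel of the stem — -u when the last vowel of the stem is a high vowel (*midu*, *jamu*); -rov when the last vowel of the stem is a non-high vowel (*mabo*, *ispa*, *butwe*, *diza*).
The last vowel of *hu* is /u/, which is a high vowel, so the suffix is -u, giving *huu*.
*lue*: last vowel = /e/, a non-high vowel → -rov → *luerov*.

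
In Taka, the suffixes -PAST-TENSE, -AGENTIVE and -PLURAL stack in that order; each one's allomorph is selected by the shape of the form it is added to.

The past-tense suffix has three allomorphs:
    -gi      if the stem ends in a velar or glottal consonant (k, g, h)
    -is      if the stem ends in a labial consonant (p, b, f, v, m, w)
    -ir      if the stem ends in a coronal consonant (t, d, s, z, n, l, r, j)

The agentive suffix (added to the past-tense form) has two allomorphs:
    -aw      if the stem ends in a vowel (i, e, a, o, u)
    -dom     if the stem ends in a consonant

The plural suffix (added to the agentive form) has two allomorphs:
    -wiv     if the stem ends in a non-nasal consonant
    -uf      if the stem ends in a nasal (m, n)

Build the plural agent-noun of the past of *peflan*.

The final consonant of *peflan* is /n/, which is coronal, so the past-tense suffix is -ir, giving *peflanir*.
Since the final sound of the past-tense form *peflanir* is /r/ (a consonant), it takes -dom, giving *peflanirdom*.
The final consonant of the agentive form *peflanirdom* is /m/, which is a nasal, so the plural suffix is -uf, giving *peflanirdomuf*.

peflanirdomuf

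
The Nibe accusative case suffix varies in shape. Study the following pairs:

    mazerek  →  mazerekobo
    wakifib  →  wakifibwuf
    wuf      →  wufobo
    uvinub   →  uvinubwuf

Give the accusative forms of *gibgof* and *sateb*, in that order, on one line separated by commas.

gibgofobo, satebwuf

The pattern is voicing of the final consonant: -obo when the stem ends in a voiceless consonant (*mazerek*, *wuf*); -wuf when the stem ends in a voiced consonant (*wakifib*, *uvinub*).
Since the final consonant of *gibgof* is /f/ (voiceless), it takes -obo, giving *gibgofobo*.
*sateb*: final consonant = /b/, voiced → -wuf → *satebwuf*.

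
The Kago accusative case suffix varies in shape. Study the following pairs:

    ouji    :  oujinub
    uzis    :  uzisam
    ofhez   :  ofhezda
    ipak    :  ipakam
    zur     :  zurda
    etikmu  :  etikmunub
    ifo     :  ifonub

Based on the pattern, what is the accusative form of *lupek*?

Looking at the final sound of each stem: -am when the stem ends in a voiceless consonant (*uzis*, *ipak*); -da when the stem ends in a voiced consonant (*ofhez*, *zur*); -nub when the stem ends in a vowel (*ouji*, *etikmu*, *ifo*).
Since the final sound of *lupek* is /k/ (a voiceless consonant), it takes -am, giving *lupekam*.

lupekam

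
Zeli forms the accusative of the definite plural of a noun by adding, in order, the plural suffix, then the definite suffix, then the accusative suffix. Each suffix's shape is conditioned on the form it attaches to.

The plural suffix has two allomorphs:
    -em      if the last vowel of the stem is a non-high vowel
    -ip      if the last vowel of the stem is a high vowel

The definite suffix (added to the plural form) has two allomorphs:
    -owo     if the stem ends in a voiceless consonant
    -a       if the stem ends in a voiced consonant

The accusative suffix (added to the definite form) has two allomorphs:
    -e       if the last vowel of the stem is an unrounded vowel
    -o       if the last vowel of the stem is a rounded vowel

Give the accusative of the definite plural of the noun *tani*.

taniipowoo

*tani*: last vowel = /i/, a high vowel → -ip → *taniip*.
The plural form *taniip* — final consonant /p/ (voiceless) → -owo → *taniipowo*.
The definite form *taniipowo*: last vowel = /o/, a rounded vowel → -o → *taniipowoo*.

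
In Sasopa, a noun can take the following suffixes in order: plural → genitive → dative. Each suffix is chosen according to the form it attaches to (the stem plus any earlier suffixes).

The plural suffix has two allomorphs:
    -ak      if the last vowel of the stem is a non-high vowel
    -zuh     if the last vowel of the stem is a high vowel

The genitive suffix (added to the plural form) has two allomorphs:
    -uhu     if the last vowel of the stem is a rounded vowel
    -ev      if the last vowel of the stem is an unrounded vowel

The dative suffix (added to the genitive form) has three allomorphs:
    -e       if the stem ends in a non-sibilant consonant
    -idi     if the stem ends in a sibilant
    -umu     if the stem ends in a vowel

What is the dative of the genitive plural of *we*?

weakeve

Since the last vowel of *we* is /e/ (a non-high vowel), it takes -ak, giving *weak*.
The plural form *weak*: last vowel = /a/, an unrounded vowel → -ev → *weakev*.
The final sound of the genitive form *weakev* is /v/, which is a non-sibilant consonant, so the dative suffix is -e, giving *weakeve*.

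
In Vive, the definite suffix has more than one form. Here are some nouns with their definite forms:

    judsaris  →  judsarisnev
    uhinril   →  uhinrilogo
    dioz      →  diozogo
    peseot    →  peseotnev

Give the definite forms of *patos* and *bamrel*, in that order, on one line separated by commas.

patosnev, bamrelogo

Looking at the final consonant of each stem: -nev when the stem ends in a voiceless consonant (*judsaris*, *peseot*); -ogo when the stem ends in a voiced consonant (*uhinril*, *dioz*).
Since the final consonant of *patos* is /s/ (voiceless), it takes -nev, giving *patosnev*.
Since the final consonant of *bamrel* is /l/ (voiced), it takes -ogo, giving *bamrelogo*.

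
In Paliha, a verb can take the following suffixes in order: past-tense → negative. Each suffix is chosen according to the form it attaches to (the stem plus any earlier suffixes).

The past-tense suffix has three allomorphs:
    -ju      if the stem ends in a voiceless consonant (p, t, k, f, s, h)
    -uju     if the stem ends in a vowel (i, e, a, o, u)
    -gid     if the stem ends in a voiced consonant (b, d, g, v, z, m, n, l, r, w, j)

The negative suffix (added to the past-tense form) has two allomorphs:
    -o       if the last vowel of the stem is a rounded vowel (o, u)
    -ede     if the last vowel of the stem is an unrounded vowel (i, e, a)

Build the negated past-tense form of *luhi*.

*luhi* — final sound /i/ (a vowel) → -uju → *luhiuju*.
Since the last vowel of the past-tense form *luhiuju* is /u/ (a rounded vowel), it takes -o, giving *luhiujuo*.

luhiujuo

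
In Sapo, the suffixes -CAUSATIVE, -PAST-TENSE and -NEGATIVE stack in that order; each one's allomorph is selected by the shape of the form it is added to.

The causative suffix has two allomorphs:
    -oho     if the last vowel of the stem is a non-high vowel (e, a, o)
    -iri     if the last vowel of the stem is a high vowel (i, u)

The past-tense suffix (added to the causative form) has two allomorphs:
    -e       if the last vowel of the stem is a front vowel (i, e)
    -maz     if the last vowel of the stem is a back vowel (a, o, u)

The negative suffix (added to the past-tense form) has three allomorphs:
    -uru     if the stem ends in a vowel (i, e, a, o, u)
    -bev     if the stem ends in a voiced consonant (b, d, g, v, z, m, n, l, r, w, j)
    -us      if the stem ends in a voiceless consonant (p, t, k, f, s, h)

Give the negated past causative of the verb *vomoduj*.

vomodujirieuru

*vomoduj* — last vowel /u/ (a high vowel) → -iri → *vomodujiri*.
The causative form *vomodujiri*: last vowel = /i/, a front vowel → -e → *vomodujirie*.
Since the final sound of the past-tense form *vomodujirie* is /e/ (a vowel), it takes -uru, giving *vomodujirieuru*.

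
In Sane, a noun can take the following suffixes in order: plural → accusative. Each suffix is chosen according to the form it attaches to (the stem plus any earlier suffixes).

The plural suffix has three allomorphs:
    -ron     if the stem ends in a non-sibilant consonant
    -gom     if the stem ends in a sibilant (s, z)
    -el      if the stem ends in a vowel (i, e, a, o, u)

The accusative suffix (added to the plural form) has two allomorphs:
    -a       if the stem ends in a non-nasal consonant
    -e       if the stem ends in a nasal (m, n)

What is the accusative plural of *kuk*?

kukrone

The final sound of *kuk* is /k/, which is a non-sibilant consonant, so the plural suffix is -ron, giving *kukron*.
The plural form *kukron*: final consonant = /n/, a nasal → -e → *kukrone*.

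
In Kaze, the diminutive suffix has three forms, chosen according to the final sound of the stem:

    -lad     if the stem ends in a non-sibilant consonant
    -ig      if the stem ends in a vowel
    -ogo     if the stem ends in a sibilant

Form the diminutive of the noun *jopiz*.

jopizogo

*jopiz*: final sound = /z/, a sibilant → -ogo → *jopizogo*.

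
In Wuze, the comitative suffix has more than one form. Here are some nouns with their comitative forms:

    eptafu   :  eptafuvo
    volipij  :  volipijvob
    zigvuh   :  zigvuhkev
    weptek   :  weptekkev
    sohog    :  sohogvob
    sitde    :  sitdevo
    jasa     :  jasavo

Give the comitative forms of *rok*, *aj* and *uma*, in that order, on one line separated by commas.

rokkev, ajvob, umavo

The alternation tracks the final sound of the stem — -kev when the stem ends in a voiceless consonant (*zigvuh*, *weptek*); -vob when the stem ends in a voiced consonant (*volipij*, *sohog*); -vo when the stem ends in a vowel (*eptafu*, *sitde*, *jasa*).
*rok*: final sound = /k/, a voiceless consonant → -kev → *rokkev*.
The final sound of *aj* is /j/, which is a voiced consonant, so the suffix is -vob, giving *ajvob*.
*uma*: final sound = /a/, a vowel → -vo → *umavo*.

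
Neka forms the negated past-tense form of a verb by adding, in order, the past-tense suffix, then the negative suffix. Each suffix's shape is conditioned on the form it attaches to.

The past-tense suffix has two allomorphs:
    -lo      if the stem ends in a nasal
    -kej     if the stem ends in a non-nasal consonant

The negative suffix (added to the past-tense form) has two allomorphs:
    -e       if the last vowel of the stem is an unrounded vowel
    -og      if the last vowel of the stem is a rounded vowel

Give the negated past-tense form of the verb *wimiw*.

The final consonant of *wimiw* is /w/, which is non-nasal, so the past-tense suffix is -kej, giving *wimiwkej*.
The past-tense form *wimiwkej* — last vowel /e/ (an unrounded vowel) → -e → *wimiwkeje*.

wimiwkeje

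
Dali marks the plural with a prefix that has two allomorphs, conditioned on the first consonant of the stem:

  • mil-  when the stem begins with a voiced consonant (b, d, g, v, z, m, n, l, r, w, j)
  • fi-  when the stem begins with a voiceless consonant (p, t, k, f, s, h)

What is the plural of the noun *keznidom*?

fikeznidom

*keznidom*: first consonant = /k/, voiceless → fi- → *fikeznidom*.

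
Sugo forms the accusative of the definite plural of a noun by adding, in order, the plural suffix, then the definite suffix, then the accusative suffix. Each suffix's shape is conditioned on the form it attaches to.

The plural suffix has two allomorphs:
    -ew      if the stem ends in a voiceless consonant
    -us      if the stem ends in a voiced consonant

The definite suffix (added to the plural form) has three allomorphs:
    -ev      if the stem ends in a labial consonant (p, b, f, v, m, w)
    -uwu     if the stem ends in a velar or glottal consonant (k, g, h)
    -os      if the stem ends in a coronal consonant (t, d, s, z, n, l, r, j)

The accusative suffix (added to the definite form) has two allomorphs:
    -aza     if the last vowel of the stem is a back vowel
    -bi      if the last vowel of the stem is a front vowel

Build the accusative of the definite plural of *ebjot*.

*ebjot* — final consonant /t/ (voiceless) → -ew → *ebjotew*.
The plural form *ebjotew*: final consonant = /w/, labial → -ev → *ebjotewev*.
The definite form *ebjotewev*: last vowel = /e/, a front vowel → -bi → *ebjotewevbi*.

ebjotewevbi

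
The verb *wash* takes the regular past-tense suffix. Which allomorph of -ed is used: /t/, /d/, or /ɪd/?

The stem *wash* ends in a voiceless consonant other than /t/.
The -ed suffix is realized as /ɪd/ after /t, d/; as /t/ after other voiceless consonants; and as /d/ after other voiced sounds.
So -ed on *wash* is pronounced /t/.

/t/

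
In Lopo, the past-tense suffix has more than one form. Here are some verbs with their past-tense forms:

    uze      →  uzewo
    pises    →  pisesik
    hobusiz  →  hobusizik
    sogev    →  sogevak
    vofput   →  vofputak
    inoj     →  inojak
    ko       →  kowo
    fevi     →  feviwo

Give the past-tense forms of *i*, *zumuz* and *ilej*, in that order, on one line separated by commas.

iwo, zumuzik, ilejak

The suffix is conditioned by the final sound: -ik when the stem ends in a sibilant (*pises*, *hobusiz*); -ak when the stem ends in a non-sibilant consonant (*sogev*, *vofput*, *inoj*); -wo when the stem ends in a vowel (*uze*, *ko*, *fevi*).
*i*: final sound = /i/, a vowel → -wo → *iwo*.
*zumuz*: final sound = /z/, a sibilant → -ik → *zumuzik*.
Since the final sound of *ilej* is /j/ (a non-sibilant consonant), it takes -ak, giving *ilejak*.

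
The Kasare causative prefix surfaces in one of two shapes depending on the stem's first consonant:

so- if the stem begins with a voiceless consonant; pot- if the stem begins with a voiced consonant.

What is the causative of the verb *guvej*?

potguvej

Since the first consonant of *guvej* is /g/ (voiced), it takes pot-, giving *potguvej*.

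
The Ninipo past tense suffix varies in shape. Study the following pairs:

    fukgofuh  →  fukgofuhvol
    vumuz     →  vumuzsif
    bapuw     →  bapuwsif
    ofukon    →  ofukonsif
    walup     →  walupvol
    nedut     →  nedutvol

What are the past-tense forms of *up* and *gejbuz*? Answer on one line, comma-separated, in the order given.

upvol, gejbuzsif

The pattern is voicing of the final consonant: -vol when the stem ends in a voiceless consonant (*fukgofuh*, *walup*, *nedut*); -sif when the stem ends in a voiced consonant (*vumuz*, *bapuw*, *ofukon*).
The final consonant of *up* is /p/, which is voiceless, so the suffix is -vol, giving *upvol*.
Since the final consonant of *gejbuz* is /z/ (voiced), it takes -sif, giving *gejbuzsif*.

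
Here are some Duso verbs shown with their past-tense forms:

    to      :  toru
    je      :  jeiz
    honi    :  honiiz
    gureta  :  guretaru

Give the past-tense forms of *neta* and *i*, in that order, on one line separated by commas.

The alternation tracks the last vowel of the stem — -iz when the last vowel of the stem is a front vowel (*je*, *honi*); -ru when the last vowel of the stem is a back vowel (*to*, *gureta*).
Since the last vowel of *neta* is /a/ (a back vowel), it takes -ru, giving *netaru*.
Since the last vowel of *i* is /i/ (a front vowel), it takes -iz, giving *iiz*.

netaru, iiz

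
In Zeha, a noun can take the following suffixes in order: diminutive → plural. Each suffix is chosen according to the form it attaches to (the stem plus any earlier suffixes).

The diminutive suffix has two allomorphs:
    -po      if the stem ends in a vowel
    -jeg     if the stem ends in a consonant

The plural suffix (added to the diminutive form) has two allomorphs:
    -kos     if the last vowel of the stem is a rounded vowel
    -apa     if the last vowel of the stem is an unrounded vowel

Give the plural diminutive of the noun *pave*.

*pave* — final sound /e/ (a vowel) → -po → *pavepo*.
Since the last vowel of the diminutive form *pavepo* is /o/ (a rounded vowel), it takes -kos, giving *pavepokos*.

pavepokos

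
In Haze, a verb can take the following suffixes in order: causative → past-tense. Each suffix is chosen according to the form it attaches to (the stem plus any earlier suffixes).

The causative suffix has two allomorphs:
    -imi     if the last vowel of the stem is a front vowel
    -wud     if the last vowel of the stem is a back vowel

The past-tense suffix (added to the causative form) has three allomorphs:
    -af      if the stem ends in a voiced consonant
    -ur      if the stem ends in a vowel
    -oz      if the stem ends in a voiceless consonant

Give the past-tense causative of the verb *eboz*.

ebozwudaf

Since the last vowel of *eboz* is /o/ (a back vowel), it takes -wud, giving *ebozwud*.
The final sound of the causative form *ebozwud* is /d/, which is a voiced consonant, so the past-tense suffix is -af, giving *ebozwudaf*.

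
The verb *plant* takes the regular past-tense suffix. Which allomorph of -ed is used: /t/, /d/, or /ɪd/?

The stem *plant* ends in /t/ or /d/.
The -ed suffix is realized as /ɪd/ after /t, d/; as /t/ after other voiceless consonants; and as /d/ after other voiced sounds.
So -ed on *plant* is pronounced /ɪd/.

/ɪd/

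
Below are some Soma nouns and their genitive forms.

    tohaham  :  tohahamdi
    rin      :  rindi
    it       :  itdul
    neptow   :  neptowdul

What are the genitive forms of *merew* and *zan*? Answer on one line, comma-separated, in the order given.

The alternation tracks the final consonant of the stem — -di when the stem ends in a nasal (*tohaham*, *rin*); -dul when the stem ends in a non-nasal consonant (*it*, *neptow*).
The final consonant of *merew* is /w/, which is non-nasal, so the suffix is -dul, giving *merewdul*.
*zan* — final consonant /n/ (a nasal) → -di → *zandi*.

merewdul, zandi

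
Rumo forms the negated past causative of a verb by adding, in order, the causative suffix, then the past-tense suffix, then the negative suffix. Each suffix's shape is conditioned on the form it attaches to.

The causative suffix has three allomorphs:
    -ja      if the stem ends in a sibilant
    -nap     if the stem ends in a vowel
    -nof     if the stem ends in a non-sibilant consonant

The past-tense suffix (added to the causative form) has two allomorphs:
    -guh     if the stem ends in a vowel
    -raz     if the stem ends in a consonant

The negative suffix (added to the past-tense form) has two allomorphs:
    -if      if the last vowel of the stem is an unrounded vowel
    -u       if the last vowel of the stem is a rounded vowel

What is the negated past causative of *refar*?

*refar*: final sound = /r/, a non-sibilant consonant → -nof → *refarnof*.
The causative form *refarnof* — final sound /f/ (a consonant) → -raz → *refarnofraz*.
Since the last vowel of the past-tense form *refarnofraz* is /a/ (an unrounded vowel), it takes -if, giving *refarnofrazif*.

refarnofrazif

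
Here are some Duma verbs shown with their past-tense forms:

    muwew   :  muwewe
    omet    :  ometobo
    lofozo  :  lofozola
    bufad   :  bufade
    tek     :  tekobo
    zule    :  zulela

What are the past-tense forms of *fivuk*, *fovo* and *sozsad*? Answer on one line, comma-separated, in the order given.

The pattern is voicing of the final sound: -obo when the stem ends in a voiceless consonant (*omet*, *tek*); -e when the stem ends in a voiced consonant (*muwew*, *bufad*); -la when the stem ends in a vowel (*lofozo*, *zule*).
Since the final sound of *fivuk* is /k/ (a voiceless consonant), it takes -obo, giving *fivukobo*.
The final sound of *fovo* is /o/, which is a vowel, so the suffix is -la, giving *fovola*.
The final sound of *sozsad* is /d/, which is a voiced consonant, so the suffix is -e, giving *sozsade*.

fivukobo, fovola, sozsade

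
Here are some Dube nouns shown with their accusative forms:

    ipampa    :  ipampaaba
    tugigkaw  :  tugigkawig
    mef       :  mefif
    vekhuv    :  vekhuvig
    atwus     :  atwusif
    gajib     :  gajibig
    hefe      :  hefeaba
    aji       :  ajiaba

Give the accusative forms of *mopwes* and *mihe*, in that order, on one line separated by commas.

The suffix is conditioned by the final sound: -if when the stem ends in a voiceless consonant (*mef*, *atwus*); -ig when the stem ends in a voiced consonant (*tugigkaw*, *vekhuv*, *gajib*); -aba when the stem ends in a vowel (*ipampa*, *hefe*, *aji*).
*mopwes*: final sound = /s/, a voiceless consonant → -if → *mopwesif*.
*mihe* — final sound /e/ (a vowel) → -aba → *miheaba*.

mopwesif, miheaba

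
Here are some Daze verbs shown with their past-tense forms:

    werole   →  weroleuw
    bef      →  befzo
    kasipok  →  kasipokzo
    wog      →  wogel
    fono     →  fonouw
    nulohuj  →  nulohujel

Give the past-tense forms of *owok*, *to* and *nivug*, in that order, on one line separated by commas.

owokzo, touw, nivugel

The pattern is voicing of the final sound: -zo when the stem ends in a voiceless consonant (*bef*, *kasipok*); -el when the stem ends in a voiced consonant (*wog*, *nulohuj*); -uw when the stem ends in a vowel (*werole*, *fono*).
*owok*: final sound = /k/, a voiceless consonant → -zo → *owokzo*.
Since the final sound of *to* is /o/ (a vowel), it takes -uw, giving *touw*.
The final sound of *nivug* is /g/, which is a voiced consonant, so the suffix is -el, giving *nivugel*.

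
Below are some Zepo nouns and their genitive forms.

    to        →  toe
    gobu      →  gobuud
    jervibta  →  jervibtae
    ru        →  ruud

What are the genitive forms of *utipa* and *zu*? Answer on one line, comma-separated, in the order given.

The alternation tracks the last vowel of the stem — -ud when the last vowel of the stem is a high vowel (*gobu*, *ru*); -e when the last vowel of the stem is a non-high vowel (*to*, *jervibta*).
*utipa*: last vowel = /a/, a non-high vowel → -e → *utipae*.
Since the last vowel of *zu* is /u/ (a high vowel), it takes -ud, giving *zuud*.

utipae, zuud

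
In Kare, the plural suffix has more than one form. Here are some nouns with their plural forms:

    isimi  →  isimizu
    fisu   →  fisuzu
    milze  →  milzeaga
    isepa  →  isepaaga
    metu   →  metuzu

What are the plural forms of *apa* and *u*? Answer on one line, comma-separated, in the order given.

apaaga, uzu

The suffix is conditioned by the last vowel: -zu when the last vowel of the stem is a high vowel (*isimi*, *fisu*, *metu*); -aga when the last vowel of the stem is a non-high vowel (*milze*, *isepa*).
*apa* — last vowel /a/ (a non-high vowel) → -aga → *apaaga*.
The last vowel of *u* is /u/, which is a high vowel, so the suffix is -zu, giving *uzu*.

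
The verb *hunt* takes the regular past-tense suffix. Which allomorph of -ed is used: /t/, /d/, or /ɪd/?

The stem *hunt* ends in /t/ or /d/.
The -ed suffix is realized as /ɪd/ after /t, d/; as /t/ after other voiceless consonants; and as /d/ after other voiced sounds.
So -ed on *hunt* is pronounced /ɪd/.

/ɪd/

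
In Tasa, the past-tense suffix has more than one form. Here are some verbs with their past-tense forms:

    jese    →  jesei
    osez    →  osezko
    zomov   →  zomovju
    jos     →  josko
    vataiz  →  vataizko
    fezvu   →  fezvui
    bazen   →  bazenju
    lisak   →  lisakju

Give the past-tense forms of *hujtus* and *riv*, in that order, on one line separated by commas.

The pattern is sibilance of the final sound: -ko when the stem ends in a sibilant (*osez*, *jos*, *vataiz*); -ju when the stem ends in a non-sibilant consonant (*zomov*, *bazen*, *lisak*); -i when the stem ends in a vowel (*jese*, *fezvu*).
*hujtus*: final sound = /s/, a sibilant → -ko → *hujtusko*.
Since the final sound of *riv* is /v/ (a non-sibilant consonant), it takes -ju, giving *rivju*.

hujtusko, rivju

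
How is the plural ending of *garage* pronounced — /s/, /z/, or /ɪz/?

The stem *garage* ends in a sibilant (/s, z, ʃ, ʒ, tʃ, dʒ/).
The plural suffix surfaces as /ɪz/ after sibilants, /s/ after other voiceless consonants, and /z/ after other voiced sounds.
So the plural -s on *garage* is pronounced /ɪz/.

/ɪz/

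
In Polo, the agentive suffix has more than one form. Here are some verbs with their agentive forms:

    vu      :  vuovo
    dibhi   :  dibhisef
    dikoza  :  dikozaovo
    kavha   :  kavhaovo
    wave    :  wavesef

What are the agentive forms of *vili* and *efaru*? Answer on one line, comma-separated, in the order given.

The pattern is front/back vowel harmony: -sef when the last vowel of the stem is a front vowel (*dibhi*, *wave*); -ovo when the last vowel of the stem is a back vowel (*vu*, *dikoza*, *kavha*).
*vili*: last vowel = /i/, a front vowel → -sef → *vilisef*.
*efaru*: last vowel = /u/, a back vowel → -ovo → *efaruovo*.

vilisef, efaruovo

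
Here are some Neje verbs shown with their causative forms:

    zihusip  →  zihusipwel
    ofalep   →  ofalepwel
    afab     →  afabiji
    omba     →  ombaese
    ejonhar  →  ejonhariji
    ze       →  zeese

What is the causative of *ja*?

The pattern is voicing of the final sound: -wel when the stem ends in a voiceless consonant (*zihusip*, *ofalep*); -iji when the stem ends in a voiced consonant (*afab*, *ejonhar*); -ese when the stem ends in a vowel (*omba*, *ze*).
The final sound of *ja* is /a/, which is a vowel, so the suffix is -ese, giving *jaese*.

jaese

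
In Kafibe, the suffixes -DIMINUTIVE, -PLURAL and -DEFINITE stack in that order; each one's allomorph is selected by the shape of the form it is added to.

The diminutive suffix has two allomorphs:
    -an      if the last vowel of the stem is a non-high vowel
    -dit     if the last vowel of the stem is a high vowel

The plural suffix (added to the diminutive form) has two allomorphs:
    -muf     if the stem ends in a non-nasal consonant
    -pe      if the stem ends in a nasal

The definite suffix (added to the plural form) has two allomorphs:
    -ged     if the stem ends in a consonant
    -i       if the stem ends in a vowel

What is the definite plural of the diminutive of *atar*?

ataranpei

*atar* — last vowel /a/ (a non-high vowel) → -an → *ataran*.
The diminutive form *ataran* — final consonant /n/ (a nasal) → -pe → *ataranpe*.
The plural form *ataranpe* — final sound /e/ (a vowel) → -i → *ataranpei*.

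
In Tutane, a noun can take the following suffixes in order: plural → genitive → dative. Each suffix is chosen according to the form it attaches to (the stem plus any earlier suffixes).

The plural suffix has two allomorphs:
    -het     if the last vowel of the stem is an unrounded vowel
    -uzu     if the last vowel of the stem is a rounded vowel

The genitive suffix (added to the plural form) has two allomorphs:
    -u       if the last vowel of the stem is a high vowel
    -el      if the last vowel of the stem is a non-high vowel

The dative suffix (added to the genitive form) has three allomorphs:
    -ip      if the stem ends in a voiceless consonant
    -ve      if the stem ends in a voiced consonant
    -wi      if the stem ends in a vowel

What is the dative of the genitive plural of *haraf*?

harafhetelve

*haraf*: last vowel = /a/, an unrounded vowel → -het → *harafhet*.
Since the last vowel of the plural form *harafhet* is /e/ (a non-high vowel), it takes -el, giving *harafhetel*.
Since the final sound of the genitive form *harafhetel* is /l/ (a voiced consonant), it takes -ve, giving *harafhetelve*.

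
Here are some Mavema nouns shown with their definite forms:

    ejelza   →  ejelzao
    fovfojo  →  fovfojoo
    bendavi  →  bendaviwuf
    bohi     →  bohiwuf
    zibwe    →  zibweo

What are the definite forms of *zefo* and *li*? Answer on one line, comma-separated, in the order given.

zefoo, liwuf

The alternation tracks the last vowel of the stem — -wuf when the last vowel of the stem is a high vowel (*bendavi*, *bohi*); -o when the last vowel of the stem is a non-high vowel (*ejelza*, *fovfojo*, *zibwe*).
*zefo* — last vowel /o/ (a non-high vowel) → -o → *zefoo*.
*li*: last vowel = /i/, a high vowel → -wuf → *liwuf*.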